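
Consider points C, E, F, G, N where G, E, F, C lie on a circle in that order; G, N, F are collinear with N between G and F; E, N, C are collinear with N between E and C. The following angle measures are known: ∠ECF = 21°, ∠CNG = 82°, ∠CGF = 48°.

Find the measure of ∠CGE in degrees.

∠CGE = 69°

1. ∠CEF = 48°  [same arc FC]
2. ∠CFE = 111°  [△EFC]
3. ∠CGE = 69°  [cyclic GEFC, opposite ∠G+∠F]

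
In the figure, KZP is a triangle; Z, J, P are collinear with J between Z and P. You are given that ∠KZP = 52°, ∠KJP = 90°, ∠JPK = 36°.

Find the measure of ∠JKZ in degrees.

1. ∠JZK = 52°  [J on ray ZP]
2. ∠KJZ = 90°  [linear pair at J on ZP]
3. ∠JKZ = 38°  [△KZJ]

∠JKZ = 38°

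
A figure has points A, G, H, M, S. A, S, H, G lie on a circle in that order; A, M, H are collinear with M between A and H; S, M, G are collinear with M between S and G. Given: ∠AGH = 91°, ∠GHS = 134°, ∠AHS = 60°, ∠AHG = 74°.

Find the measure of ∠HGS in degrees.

∠HGS = 31°

1. ∠ASH = 89°  [cyclic ASHG, opposite ∠S+∠G]
2. ∠HAS = 31°  [△ASH]
3. ∠HGS = 31°  [same arc SH]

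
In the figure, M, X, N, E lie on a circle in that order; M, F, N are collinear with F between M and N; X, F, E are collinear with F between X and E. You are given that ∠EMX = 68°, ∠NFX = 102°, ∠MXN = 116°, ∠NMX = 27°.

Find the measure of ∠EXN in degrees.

1. ∠ENX = 112°  [cyclic MXNE, opposite ∠M+∠N]
2. ∠NEX = 27°  [same arc XN]
3. ∠EXN = 41°  [△XNE]

∠EXN = 41°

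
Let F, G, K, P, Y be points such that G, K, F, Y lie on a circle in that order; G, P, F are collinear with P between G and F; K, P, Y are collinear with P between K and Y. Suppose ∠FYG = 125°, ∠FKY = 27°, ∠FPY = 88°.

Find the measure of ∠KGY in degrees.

∠KGY = 91°

1. ∠FGY = 27°  [same arc FY]
2. ∠GPY = 92°  [linear pair at P on GF]
3. ∠GFY = 28°  [△GFY]
4. ∠GYK = 61°  [△GPY]
5. ∠GKY = 28°  [same arc GY]
6. ∠KGY = 91°  [△GKY]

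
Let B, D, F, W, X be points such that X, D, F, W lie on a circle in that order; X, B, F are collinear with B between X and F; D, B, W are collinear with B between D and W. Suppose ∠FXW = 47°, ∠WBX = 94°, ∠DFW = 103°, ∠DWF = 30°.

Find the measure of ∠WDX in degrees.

1. ∠DWX = 39°  [△XBW]
2. ∠DXW = 77°  [cyclic XDFW, opposite ∠X+∠F]
3. ∠WDX = 64°  [△XDW]

∠WDX = 64°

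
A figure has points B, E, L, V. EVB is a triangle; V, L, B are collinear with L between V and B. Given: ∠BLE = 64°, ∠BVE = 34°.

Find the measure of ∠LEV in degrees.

∠LEV = 30°

1. ∠ELV = 116°  [linear pair at L on VB]
2. ∠EVL = 34°  [L on ray VB]
3. ∠LEV = 30°  [△EVL]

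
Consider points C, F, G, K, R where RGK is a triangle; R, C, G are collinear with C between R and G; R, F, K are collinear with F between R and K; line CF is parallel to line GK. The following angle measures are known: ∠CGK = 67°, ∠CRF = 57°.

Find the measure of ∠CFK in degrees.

∠CFK = 124°

1. ∠KGR = 67°  [C on ray GR]
2. ∠GRK = 57°  [C on RG, F on RK]
3. ∠GKR = 56°  [△RGK]
4. ∠CFR = 56°  [CF∥GK, corresponding at F]
5. ∠CFK = 124°  [linear pair at F on RK]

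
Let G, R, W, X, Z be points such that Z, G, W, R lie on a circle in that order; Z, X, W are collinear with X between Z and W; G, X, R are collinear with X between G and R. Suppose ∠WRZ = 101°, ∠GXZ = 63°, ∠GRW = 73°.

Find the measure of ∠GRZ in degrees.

1. ∠WGZ = 79°  [cyclic ZGWR, opposite ∠G+∠R]
2. ∠GZW = 73°  [same arc GW]
3. ∠GWZ = 28°  [△ZGW]
4. ∠GRZ = 28°  [same arc ZG]

∠GRZ = 28°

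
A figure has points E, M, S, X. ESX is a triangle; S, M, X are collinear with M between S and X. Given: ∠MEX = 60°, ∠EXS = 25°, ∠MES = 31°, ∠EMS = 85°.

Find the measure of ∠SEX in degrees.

1. ∠ESM = 64°  [△ESM]
2. ∠ESX = 64°  [M on ray SX]
3. ∠SEX = 91°  [△ESX]

∠SEX = 91°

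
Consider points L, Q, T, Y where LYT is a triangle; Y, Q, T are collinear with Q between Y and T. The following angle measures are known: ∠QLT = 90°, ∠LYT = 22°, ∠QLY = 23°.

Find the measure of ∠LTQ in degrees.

1. ∠LYQ = 22°  [Q on ray YT]
2. ∠LQY = 135°  [△LYQ]
3. ∠LQT = 45°  [linear pair at Q on YT]
4. ∠LTQ = 45°  [△LQT]

∠LTQ = 45°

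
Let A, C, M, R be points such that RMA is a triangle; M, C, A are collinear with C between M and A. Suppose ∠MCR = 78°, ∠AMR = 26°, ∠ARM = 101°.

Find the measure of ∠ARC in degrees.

∠ARC = 25°

1. ∠ACR = 102°  [linear pair at C on MA]
2. ∠MAR = 53°  [△RMA]
3. ∠CAR = 53°  [C on ray AM]
4. ∠ARC = 25°  [△RCA]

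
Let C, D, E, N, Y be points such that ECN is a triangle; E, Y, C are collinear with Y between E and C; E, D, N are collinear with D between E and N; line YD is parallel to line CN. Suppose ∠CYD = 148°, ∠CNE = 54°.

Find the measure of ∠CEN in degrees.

1. ∠DYE = 32°  [linear pair at Y on EC]
2. ∠EDY = 54°  [YD∥CN, corresponding at D]
3. ∠DEY = 94°  [△EYD]
4. ∠CEN = 94°  [Y on EC, D on EN]

∠CEN = 94°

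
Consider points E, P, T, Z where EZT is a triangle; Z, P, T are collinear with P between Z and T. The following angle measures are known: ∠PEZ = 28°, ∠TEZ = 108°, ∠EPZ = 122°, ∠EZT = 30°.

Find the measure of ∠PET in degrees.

1. ∠ETZ = 42°  [△EZT]
2. ∠EPT = 58°  [linear pair at P on ZT]
3. ∠ETP = 42°  [P on ray TZ]
4. ∠PET = 80°  [△EPT]

∠PET = 80°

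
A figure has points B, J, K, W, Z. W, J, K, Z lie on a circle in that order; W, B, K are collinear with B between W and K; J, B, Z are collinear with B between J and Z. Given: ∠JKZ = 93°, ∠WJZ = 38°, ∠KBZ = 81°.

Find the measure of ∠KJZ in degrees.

1. ∠WKZ = 38°  [same arc WZ]
2. ∠JZK = 61°  [△KBZ]
3. ∠KJZ = 26°  [△JKZ]

∠KJZ = 26°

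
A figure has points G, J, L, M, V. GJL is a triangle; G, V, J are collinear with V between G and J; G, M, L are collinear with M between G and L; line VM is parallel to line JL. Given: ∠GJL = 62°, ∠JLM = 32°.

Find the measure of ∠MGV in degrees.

∠MGV = 86°

1. ∠GLJ = 32°  [M on ray LG]
2. ∠JGL = 86°  [△GJL]
3. ∠MGV = 86°  [V on GJ, M on GL]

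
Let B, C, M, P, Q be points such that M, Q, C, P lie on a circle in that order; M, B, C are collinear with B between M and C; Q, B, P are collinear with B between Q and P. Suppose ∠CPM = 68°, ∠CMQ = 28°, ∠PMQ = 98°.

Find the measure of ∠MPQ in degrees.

∠MPQ = 40°

1. ∠CQM = 112°  [cyclic MQCP, opposite ∠Q+∠P]
2. ∠MCQ = 40°  [△MQC]
3. ∠MPQ = 40°  [same arc MQ]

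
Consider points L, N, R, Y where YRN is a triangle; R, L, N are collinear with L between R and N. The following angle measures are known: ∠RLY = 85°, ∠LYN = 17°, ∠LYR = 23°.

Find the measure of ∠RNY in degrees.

∠RNY = 68°

1. ∠NLY = 95°  [linear pair at L on RN]
2. ∠LNY = 68°  [△YLN]
3. ∠RNY = 68°  [L on ray NR]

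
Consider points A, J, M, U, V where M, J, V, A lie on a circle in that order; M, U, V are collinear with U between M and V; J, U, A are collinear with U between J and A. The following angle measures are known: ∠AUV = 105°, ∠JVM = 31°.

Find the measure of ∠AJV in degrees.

1. ∠JUM = 105°  [vertical angles at U]
2. ∠JUV = 75°  [linear pair at U on MV]
3. ∠AJV = 74°  [△JUV]

∠AJV = 74°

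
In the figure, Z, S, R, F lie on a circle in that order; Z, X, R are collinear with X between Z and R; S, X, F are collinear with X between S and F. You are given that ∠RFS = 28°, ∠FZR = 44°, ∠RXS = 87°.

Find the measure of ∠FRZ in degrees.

∠FRZ = 59°

1. ∠RZS = 28°  [same arc SR]
2. ∠SXZ = 93°  [linear pair at X on ZR]
3. ∠FSZ = 59°  [△ZXS]
4. ∠FRZ = 59°  [same arc ZF]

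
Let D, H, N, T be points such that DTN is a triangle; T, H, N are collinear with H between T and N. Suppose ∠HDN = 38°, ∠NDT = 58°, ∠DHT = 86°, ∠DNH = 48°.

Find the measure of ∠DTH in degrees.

∠DTH = 74°

1. ∠DNT = 48°  [H on ray NT]
2. ∠DTN = 74°  [△DTN]
3. ∠DTH = 74°  [H on ray TN]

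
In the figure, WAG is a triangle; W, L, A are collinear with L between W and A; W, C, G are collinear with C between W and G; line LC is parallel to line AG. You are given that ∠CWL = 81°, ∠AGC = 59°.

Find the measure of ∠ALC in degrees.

1. ∠AWG = 81°  [L on WA, C on WG]
2. ∠AGW = 59°  [C on ray GW]
3. ∠GAW = 40°  [△WAG]
4. ∠CLW = 40°  [LC∥AG, corresponding at L]
5. ∠ALC = 140°  [linear pair at L on WA]

∠ALC = 140°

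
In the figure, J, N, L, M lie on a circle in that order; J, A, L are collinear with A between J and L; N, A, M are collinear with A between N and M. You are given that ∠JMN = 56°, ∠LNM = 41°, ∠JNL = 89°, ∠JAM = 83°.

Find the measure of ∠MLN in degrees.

∠MLN = 104°

1. ∠JLN = 56°  [same arc JN]
2. ∠LJN = 35°  [△JNL]
3. ∠LMN = 35°  [same arc NL]
4. ∠MLN = 104°  [△NLM]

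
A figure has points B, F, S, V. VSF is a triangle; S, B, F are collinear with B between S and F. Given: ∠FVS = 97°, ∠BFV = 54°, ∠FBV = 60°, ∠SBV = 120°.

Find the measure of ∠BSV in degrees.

1. ∠SFV = 54°  [B on ray FS]
2. ∠FSV = 29°  [△VSF]
3. ∠BSV = 29°  [B on ray SF]

∠BSV = 29°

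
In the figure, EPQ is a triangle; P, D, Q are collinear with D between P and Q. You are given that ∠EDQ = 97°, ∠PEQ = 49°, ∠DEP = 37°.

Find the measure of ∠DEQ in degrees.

1. ∠EDP = 83°  [linear pair at D on PQ]
2. ∠DPE = 60°  [△EPD]
3. ∠EPQ = 60°  [D on ray PQ]
4. ∠EQP = 71°  [△EPQ]
5. ∠DQE = 71°  [D on ray QP]
6. ∠DEQ = 12°  [△EDQ]

∠DEQ = 12°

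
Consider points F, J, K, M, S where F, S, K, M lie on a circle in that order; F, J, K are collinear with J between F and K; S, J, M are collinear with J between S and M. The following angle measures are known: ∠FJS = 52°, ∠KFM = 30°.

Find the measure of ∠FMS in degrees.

∠FMS = 22°

1. ∠KJM = 52°  [vertical angles at J]
2. ∠FJM = 128°  [linear pair at J on FK]
3. ∠FMS = 22°  [△FJM]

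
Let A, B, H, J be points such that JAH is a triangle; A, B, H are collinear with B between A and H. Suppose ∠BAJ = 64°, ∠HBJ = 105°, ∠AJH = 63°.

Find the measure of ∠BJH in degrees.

1. ∠HAJ = 64°  [B on ray AH]
2. ∠AHJ = 53°  [△JAH]
3. ∠BHJ = 53°  [B on ray HA]
4. ∠BJH = 22°  [△JBH]

∠BJH = 22°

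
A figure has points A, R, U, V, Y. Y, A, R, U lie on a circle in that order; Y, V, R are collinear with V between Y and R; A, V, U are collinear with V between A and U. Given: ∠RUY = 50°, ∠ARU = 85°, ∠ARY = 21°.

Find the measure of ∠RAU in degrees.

1. ∠RAY = 130°  [cyclic YARU, opposite ∠A+∠U]
2. ∠AYR = 29°  [△YAR]
3. ∠AUR = 29°  [same arc AR]
4. ∠RAU = 66°  [△ARU]

∠RAU = 66°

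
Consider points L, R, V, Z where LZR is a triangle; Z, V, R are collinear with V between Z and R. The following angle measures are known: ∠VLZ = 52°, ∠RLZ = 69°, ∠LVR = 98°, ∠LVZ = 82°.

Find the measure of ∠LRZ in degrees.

∠LRZ = 65°

1. ∠LZV = 46°  [△LZV]
2. ∠LZR = 46°  [V on ray ZR]
3. ∠LRZ = 65°  [△LZR]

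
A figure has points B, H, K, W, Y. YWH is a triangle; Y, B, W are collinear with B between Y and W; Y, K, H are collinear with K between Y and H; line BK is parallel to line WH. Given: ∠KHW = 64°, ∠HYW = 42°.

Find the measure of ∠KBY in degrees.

∠KBY = 74°

1. ∠WHY = 64°  [K on ray HY]
2. ∠HWY = 74°  [△YWH]
3. ∠KBY = 74°  [BK∥WH, corresponding at B]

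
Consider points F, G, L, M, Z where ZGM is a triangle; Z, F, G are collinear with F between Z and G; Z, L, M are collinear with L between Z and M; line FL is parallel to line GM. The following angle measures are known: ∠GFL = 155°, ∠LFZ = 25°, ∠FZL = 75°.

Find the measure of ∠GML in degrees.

∠GML = 80°

1. ∠FLZ = 80°  [△ZFL]
2. ∠FLM = 100°  [linear pair at L on ZM]
3. ∠GML = 80°  [FL∥GM, co-interior at M–L]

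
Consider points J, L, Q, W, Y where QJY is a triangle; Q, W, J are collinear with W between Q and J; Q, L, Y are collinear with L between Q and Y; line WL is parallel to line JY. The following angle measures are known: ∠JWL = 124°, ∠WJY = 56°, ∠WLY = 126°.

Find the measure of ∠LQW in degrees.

1. ∠LWQ = 56°  [linear pair at W on QJ]
2. ∠QLW = 54°  [linear pair at L on QY]
3. ∠LQW = 70°  [△QWL]

∠LQW = 70°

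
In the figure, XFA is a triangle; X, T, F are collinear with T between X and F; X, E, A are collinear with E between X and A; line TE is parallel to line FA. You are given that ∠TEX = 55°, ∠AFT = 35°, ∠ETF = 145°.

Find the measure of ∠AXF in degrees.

∠AXF = 90°

1. ∠FAX = 55°  [TE∥FA, corresponding at E]
2. ∠AFX = 35°  [T on ray FX]
3. ∠AXF = 90°  [△XFA]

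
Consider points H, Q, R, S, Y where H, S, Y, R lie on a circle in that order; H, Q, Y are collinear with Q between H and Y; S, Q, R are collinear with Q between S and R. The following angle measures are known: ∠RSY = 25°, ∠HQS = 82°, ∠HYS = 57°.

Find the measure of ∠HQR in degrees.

1. ∠RHY = 25°  [same arc YR]
2. ∠HRS = 57°  [same arc HS]
3. ∠HQR = 98°  [△HQR]

∠HQR = 98°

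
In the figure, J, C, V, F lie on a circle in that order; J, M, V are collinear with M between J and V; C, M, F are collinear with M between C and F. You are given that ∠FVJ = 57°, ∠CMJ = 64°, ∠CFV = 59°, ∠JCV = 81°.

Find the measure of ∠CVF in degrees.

1. ∠FCJ = 57°  [same arc JF]
2. ∠CMV = 116°  [linear pair at M on JV]
3. ∠CJV = 59°  [△JMC]
4. ∠CVJ = 40°  [△JCV]
5. ∠FCV = 24°  [△CMV]
6. ∠CVF = 97°  [△CVF]

∠CVF = 97°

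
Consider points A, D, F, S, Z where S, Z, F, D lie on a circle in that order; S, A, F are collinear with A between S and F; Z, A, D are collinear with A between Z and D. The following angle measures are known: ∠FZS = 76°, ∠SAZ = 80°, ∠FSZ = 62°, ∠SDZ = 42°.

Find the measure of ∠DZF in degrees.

1. ∠SFZ = 42°  [△SZF]
2. ∠FAZ = 100°  [linear pair at A on SF]
3. ∠DZF = 38°  [△ZAF]

∠DZF = 38°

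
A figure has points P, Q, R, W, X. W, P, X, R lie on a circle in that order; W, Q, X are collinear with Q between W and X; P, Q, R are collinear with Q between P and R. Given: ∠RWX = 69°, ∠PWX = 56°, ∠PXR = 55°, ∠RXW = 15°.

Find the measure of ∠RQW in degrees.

∠RQW = 71°

1. ∠PRX = 56°  [same arc PX]
2. ∠RQX = 109°  [△XQR]
3. ∠RQW = 71°  [linear pair at Q on WX]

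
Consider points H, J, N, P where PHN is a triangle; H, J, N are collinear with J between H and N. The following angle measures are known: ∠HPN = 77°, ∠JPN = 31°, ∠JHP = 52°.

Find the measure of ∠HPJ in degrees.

∠HPJ = 46°

1. ∠NHP = 52°  [J on ray HN]
2. ∠HNP = 51°  [△PHN]
3. ∠JNP = 51°  [J on ray NH]
4. ∠NJP = 98°  [△PJN]
5. ∠HJP = 82°  [linear pair at J on HN]
6. ∠HPJ = 46°  [△PHJ]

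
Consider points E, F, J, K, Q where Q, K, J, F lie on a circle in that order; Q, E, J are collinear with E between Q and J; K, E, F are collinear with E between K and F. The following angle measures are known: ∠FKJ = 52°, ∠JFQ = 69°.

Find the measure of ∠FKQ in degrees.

1. ∠FQJ = 52°  [same arc JF]
2. ∠FJQ = 59°  [△QJF]
3. ∠FKQ = 59°  [same arc QF]

∠FKQ = 59°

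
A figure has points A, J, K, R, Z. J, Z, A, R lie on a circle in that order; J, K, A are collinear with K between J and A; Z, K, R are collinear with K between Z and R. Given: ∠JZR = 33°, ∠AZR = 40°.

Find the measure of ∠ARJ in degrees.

∠ARJ = 107°

1. ∠JAR = 33°  [same arc JR]
2. ∠AJR = 40°  [same arc AR]
3. ∠ARJ = 107°  [△JAR]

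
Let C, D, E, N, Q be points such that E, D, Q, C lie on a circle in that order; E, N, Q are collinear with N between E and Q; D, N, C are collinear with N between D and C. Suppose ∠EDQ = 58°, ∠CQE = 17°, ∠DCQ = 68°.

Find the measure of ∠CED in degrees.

∠CED = 109°

1. ∠ECQ = 122°  [cyclic EDQC, opposite ∠D+∠C]
2. ∠CEQ = 41°  [△EQC]
3. ∠CDQ = 41°  [same arc QC]
4. ∠CQD = 71°  [△DQC]
5. ∠CED = 109°  [cyclic EDQC, opposite ∠E+∠Q]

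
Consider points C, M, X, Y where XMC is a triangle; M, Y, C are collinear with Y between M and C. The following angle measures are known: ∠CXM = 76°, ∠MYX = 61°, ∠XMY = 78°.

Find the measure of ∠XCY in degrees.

1. ∠CMX = 78°  [Y on ray MC]
2. ∠MCX = 26°  [△XMC]
3. ∠XCY = 26°  [Y on ray CM]

∠XCY = 26°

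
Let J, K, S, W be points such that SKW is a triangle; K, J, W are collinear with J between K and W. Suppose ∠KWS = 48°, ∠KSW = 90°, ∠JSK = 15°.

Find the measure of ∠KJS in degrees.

1. ∠SKW = 42°  [△SKW]
2. ∠JKS = 42°  [J on ray KW]
3. ∠KJS = 123°  [△SKJ]

∠KJS = 123°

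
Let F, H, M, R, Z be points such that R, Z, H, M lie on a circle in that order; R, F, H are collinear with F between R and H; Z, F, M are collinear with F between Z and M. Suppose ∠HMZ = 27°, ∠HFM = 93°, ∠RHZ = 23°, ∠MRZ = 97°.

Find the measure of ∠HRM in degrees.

1. ∠MFR = 87°  [linear pair at F on RH]
2. ∠RMZ = 23°  [same arc RZ]
3. ∠HRM = 70°  [△RFM]

∠HRM = 70°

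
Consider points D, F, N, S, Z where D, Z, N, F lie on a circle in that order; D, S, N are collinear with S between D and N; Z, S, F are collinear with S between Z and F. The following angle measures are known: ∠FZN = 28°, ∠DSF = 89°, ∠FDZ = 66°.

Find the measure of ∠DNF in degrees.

∠DNF = 51°

1. ∠FDN = 28°  [same arc NF]
2. ∠DFZ = 63°  [△DSF]
3. ∠DZF = 51°  [△DZF]
4. ∠DNF = 51°  [same arc DF]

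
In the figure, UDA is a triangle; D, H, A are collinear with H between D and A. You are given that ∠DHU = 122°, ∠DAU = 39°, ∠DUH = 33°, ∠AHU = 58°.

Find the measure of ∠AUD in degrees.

∠AUD = 116°

1. ∠HDU = 25°  [△UDH]
2. ∠ADU = 25°  [H on ray DA]
3. ∠AUD = 116°  [△UDA]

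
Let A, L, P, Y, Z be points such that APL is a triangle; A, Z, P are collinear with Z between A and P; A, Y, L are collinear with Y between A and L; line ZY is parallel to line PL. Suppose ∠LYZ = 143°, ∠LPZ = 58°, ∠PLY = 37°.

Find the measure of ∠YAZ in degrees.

∠YAZ = 85°

1. ∠APL = 58°  [Z on ray PA]
2. ∠ALP = 37°  [Y on ray LA]
3. ∠LAP = 85°  [△APL]
4. ∠YAZ = 85°  [Z on AP, Y on AL]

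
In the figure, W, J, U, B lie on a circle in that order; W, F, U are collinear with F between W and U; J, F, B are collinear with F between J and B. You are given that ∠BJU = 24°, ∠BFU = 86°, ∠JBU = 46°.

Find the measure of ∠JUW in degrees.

∠JUW = 62°

1. ∠BWU = 24°  [same arc UB]
2. ∠BFW = 94°  [linear pair at F on WU]
3. ∠JBW = 62°  [△WFB]
4. ∠JUW = 62°  [same arc WJ]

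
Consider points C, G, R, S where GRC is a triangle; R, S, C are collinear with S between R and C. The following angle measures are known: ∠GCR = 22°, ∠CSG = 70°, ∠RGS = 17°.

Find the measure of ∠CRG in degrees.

∠CRG = 53°

1. ∠GSR = 110°  [linear pair at S on RC]
2. ∠GRS = 53°  [△GRS]
3. ∠CRG = 53°  [S on ray RC]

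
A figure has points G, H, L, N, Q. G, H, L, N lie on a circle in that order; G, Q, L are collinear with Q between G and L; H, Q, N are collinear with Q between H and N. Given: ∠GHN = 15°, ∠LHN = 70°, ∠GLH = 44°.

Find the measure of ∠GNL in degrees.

∠GNL = 95°

1. ∠GLN = 15°  [same arc GN]
2. ∠LGN = 70°  [same arc LN]
3. ∠GNL = 95°  [△GLN]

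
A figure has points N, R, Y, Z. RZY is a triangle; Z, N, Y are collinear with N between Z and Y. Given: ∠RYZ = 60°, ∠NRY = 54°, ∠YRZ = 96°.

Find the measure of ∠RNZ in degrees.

1. ∠NYR = 60°  [N on ray YZ]
2. ∠RNY = 66°  [△RNY]
3. ∠RNZ = 114°  [linear pair at N on ZY]

∠RNZ = 114°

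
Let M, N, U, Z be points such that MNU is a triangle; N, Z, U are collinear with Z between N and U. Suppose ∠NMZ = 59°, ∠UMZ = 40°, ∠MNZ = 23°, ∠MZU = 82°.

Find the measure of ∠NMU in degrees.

1. ∠MUZ = 58°  [△MZU]
2. ∠MNU = 23°  [Z on ray NU]
3. ∠MUN = 58°  [Z on ray UN]
4. ∠NMU = 99°  [△MNU]

∠NMU = 99°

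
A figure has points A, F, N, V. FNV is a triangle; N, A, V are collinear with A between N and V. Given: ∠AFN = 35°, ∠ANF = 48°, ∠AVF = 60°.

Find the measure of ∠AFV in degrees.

1. ∠FAN = 97°  [△FNA]
2. ∠FAV = 83°  [linear pair at A on NV]
3. ∠AFV = 37°  [△FAV]

∠AFV = 37°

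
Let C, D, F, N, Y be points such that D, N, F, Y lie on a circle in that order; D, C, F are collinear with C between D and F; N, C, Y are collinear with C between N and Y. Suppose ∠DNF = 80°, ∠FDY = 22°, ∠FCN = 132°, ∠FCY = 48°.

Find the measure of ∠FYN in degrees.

1. ∠DYF = 100°  [cyclic DNFY, opposite ∠N+∠Y]
2. ∠DFY = 58°  [△DFY]
3. ∠FYN = 74°  [△FCY]

∠FYN = 74°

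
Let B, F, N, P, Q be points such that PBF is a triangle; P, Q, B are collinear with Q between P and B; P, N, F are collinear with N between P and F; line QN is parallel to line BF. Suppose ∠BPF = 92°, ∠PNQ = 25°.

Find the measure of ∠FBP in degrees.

∠FBP = 63°

1. ∠NPQ = 92°  [Q on PB, N on PF]
2. ∠NQP = 63°  [△PQN]
3. ∠FBP = 63°  [QN∥BF, corresponding at Q]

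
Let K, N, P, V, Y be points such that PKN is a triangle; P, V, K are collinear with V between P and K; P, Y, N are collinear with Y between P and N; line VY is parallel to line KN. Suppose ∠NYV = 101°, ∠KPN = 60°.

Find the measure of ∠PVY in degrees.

1. ∠PYV = 79°  [linear pair at Y on PN]
2. ∠VPY = 60°  [V on PK, Y on PN]
3. ∠PVY = 41°  [△PVY]

∠PVY = 41°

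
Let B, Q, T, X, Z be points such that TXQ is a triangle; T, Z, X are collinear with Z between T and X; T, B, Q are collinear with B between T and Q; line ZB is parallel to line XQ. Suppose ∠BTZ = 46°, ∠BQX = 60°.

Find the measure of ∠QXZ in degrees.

∠QXZ = 74°

1. ∠QTX = 46°  [Z on TX, B on TQ]
2. ∠TQX = 60°  [B on ray QT]
3. ∠QXT = 74°  [△TXQ]
4. ∠QXZ = 74°  [Z on ray XT]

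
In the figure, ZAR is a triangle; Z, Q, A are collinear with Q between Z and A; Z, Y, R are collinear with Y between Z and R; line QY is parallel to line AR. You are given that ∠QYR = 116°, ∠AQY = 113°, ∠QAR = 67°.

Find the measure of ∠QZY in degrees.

1. ∠QYZ = 64°  [linear pair at Y on ZR]
2. ∠YQZ = 67°  [linear pair at Q on ZA]
3. ∠QZY = 49°  [△ZQY]

∠QZY = 49°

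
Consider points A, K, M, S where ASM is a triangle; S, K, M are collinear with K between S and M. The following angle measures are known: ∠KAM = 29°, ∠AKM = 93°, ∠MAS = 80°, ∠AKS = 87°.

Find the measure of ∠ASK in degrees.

∠ASK = 42°

1. ∠AMK = 58°  [△AKM]
2. ∠AMS = 58°  [K on ray MS]
3. ∠ASM = 42°  [△ASM]
4. ∠ASK = 42°  [K on ray SM]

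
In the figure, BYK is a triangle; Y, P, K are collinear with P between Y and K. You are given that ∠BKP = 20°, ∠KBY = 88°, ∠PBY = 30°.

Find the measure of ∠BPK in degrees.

1. ∠BKY = 20°  [P on ray KY]
2. ∠BYK = 72°  [△BYK]
3. ∠BYP = 72°  [P on ray YK]
4. ∠BPY = 78°  [△BYP]
5. ∠BPK = 102°  [linear pair at P on YK]

∠BPK = 102°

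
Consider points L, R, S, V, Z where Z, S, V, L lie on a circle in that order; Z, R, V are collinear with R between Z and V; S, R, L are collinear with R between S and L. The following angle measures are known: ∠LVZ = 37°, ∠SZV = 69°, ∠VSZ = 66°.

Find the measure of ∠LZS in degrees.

1. ∠LSZ = 37°  [same arc ZL]
2. ∠SVZ = 45°  [△ZSV]
3. ∠SLZ = 45°  [same arc ZS]
4. ∠LZS = 98°  [△ZSL]

∠LZS = 98°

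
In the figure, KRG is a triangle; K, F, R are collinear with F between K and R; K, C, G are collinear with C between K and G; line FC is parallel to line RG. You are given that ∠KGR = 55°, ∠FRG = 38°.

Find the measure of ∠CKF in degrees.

∠CKF = 87°

1. ∠GRK = 38°  [F on ray RK]
2. ∠GKR = 87°  [△KRG]
3. ∠CKF = 87°  [F on KR, C on KG]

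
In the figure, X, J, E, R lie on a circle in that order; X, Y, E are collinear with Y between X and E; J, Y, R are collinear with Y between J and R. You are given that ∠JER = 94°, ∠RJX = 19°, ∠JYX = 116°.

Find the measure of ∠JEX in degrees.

1. ∠JXR = 86°  [cyclic XJER, opposite ∠X+∠E]
2. ∠JRX = 75°  [△XJR]
3. ∠JEX = 75°  [same arc XJ]

∠JEX = 75°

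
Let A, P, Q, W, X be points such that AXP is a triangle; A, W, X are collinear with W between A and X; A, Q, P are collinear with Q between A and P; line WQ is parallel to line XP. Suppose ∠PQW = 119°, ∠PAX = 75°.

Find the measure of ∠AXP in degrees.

1. ∠AQW = 61°  [linear pair at Q on AP]
2. ∠QAW = 75°  [W on AX, Q on AP]
3. ∠AWQ = 44°  [△AWQ]
4. ∠AXP = 44°  [WQ∥XP, corresponding at W]

∠AXP = 44°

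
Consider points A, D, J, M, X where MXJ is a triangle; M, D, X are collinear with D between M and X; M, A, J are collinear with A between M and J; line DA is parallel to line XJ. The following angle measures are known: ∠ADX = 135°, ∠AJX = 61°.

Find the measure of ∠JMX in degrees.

1. ∠ADM = 45°  [linear pair at D on MX]
2. ∠MJX = 61°  [A on ray JM]
3. ∠JXM = 45°  [DA∥XJ, corresponding at D]
4. ∠JMX = 74°  [△MXJ]

∠JMX = 74°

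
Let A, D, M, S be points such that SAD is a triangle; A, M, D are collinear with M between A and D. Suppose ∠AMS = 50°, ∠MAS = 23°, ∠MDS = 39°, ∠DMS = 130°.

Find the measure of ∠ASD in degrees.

1. ∠DAS = 23°  [M on ray AD]
2. ∠ADS = 39°  [M on ray DA]
3. ∠ASD = 118°  [△SAD]

∠ASD = 118°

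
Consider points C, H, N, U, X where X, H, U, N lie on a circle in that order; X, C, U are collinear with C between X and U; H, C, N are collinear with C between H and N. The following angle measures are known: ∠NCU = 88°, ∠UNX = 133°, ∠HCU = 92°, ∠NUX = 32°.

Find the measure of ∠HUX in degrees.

∠HUX = 73°

1. ∠HCX = 88°  [vertical angles at C]
2. ∠UHX = 47°  [cyclic XHUN, opposite ∠H+∠N]
3. ∠NHX = 32°  [same arc XN]
4. ∠HXU = 60°  [△XCH]
5. ∠HUX = 73°  [△XHU]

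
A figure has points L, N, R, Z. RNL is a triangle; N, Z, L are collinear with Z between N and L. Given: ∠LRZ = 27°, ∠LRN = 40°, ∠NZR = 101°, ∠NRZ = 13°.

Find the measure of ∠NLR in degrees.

∠NLR = 74°

1. ∠RNZ = 66°  [△RNZ]
2. ∠LNR = 66°  [Z on ray NL]
3. ∠NLR = 74°  [△RNL]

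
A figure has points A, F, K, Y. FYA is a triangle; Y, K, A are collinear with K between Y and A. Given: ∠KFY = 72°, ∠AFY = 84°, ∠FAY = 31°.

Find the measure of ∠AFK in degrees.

1. ∠AYF = 65°  [△FYA]
2. ∠FAK = 31°  [K on ray AY]
3. ∠FYK = 65°  [K on ray YA]
4. ∠FKY = 43°  [△FYK]
5. ∠AKF = 137°  [linear pair at K on YA]
6. ∠AFK = 12°  [△FKA]

∠AFK = 12°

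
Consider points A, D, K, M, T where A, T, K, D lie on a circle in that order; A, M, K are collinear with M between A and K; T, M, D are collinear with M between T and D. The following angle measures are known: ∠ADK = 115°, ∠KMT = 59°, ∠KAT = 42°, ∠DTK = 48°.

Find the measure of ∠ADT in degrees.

1. ∠AMD = 59°  [vertical angles at M]
2. ∠DAK = 48°  [same arc KD]
3. ∠ADT = 73°  [△AMD]

∠ADT = 73°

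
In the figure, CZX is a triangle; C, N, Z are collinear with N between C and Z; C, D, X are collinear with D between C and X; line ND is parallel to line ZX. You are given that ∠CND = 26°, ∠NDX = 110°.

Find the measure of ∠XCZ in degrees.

1. ∠CDN = 70°  [linear pair at D on CX]
2. ∠DCN = 84°  [△CND]
3. ∠XCZ = 84°  [N on CZ, D on CX]

∠XCZ = 84°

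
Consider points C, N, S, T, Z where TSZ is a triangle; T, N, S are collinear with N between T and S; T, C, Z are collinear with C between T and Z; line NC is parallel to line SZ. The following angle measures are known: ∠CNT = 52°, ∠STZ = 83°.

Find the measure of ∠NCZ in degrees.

1. ∠TSZ = 52°  [NC∥SZ, corresponding at N]
2. ∠SZT = 45°  [△TSZ]
3. ∠NCT = 45°  [NC∥SZ, corresponding at C]
4. ∠NCZ = 135°  [linear pair at C on TZ]

∠NCZ = 135°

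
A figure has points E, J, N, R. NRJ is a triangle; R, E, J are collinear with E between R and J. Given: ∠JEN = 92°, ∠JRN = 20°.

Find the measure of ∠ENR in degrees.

1. ∠NER = 88°  [linear pair at E on RJ]
2. ∠ERN = 20°  [E on ray RJ]
3. ∠ENR = 72°  [△NRE]

∠ENR = 72°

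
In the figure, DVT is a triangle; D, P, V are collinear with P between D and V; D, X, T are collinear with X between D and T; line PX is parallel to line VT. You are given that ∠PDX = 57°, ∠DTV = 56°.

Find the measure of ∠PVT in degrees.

1. ∠TDV = 57°  [P on DV, X on DT]
2. ∠DVT = 67°  [△DVT]
3. ∠PVT = 67°  [P on ray VD]

∠PVT = 67°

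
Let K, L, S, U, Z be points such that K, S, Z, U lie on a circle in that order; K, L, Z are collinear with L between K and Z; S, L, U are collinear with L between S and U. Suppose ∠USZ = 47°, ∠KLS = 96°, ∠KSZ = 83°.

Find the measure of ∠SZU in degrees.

1. ∠UKZ = 47°  [same arc ZU]
2. ∠ULZ = 96°  [vertical angles at L]
3. ∠KUZ = 97°  [cyclic KSZU, opposite ∠S+∠U]
4. ∠KZU = 36°  [△KZU]
5. ∠SUZ = 48°  [△ZLU]
6. ∠SZU = 85°  [△SZU]

∠SZU = 85°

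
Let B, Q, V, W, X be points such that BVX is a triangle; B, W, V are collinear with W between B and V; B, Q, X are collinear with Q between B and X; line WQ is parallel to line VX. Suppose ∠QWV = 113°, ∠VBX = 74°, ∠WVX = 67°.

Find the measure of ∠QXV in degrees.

1. ∠BVX = 67°  [W on ray VB]
2. ∠BXV = 39°  [△BVX]
3. ∠QXV = 39°  [Q on ray XB]

∠QXV = 39°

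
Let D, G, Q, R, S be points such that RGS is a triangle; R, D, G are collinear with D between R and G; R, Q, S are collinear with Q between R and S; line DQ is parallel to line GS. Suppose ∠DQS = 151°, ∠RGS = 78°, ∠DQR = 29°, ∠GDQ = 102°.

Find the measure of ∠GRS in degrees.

∠GRS = 73°

1. ∠QDR = 78°  [DQ∥GS, corresponding at D]
2. ∠DRQ = 73°  [△RDQ]
3. ∠GRS = 73°  [D on RG, Q on RS]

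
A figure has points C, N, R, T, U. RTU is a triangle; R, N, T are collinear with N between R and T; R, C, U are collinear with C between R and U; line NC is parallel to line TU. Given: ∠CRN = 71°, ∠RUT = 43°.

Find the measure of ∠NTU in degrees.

1. ∠TRU = 71°  [N on RT, C on RU]
2. ∠RTU = 66°  [△RTU]
3. ∠NTU = 66°  [N on ray TR]

∠NTU = 66°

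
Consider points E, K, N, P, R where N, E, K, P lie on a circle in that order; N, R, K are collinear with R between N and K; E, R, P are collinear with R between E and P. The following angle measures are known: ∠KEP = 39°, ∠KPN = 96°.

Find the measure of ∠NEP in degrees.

1. ∠KNP = 39°  [same arc KP]
2. ∠NKP = 45°  [△NKP]
3. ∠NEP = 45°  [same arc NP]

∠NEP = 45°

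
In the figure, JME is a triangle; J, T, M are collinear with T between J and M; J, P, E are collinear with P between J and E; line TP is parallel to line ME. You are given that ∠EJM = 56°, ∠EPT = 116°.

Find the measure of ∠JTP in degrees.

∠JTP = 60°

1. ∠PJT = 56°  [T on JM, P on JE]
2. ∠JPT = 64°  [linear pair at P on JE]
3. ∠JTP = 60°  [△JTP]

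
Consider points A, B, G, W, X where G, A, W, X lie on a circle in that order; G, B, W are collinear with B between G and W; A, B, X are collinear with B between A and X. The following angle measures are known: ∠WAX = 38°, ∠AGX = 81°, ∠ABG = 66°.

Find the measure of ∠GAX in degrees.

∠GAX = 71°

1. ∠AWX = 99°  [cyclic GAWX, opposite ∠G+∠W]
2. ∠WBX = 66°  [vertical angles at B]
3. ∠AXW = 43°  [△AWX]
4. ∠GWX = 71°  [△WBX]
5. ∠GAX = 71°  [same arc GX]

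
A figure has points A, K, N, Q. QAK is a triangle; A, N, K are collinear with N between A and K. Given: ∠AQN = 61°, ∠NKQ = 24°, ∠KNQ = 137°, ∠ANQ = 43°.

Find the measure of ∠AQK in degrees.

1. ∠NAQ = 76°  [△QAN]
2. ∠AKQ = 24°  [N on ray KA]
3. ∠KAQ = 76°  [N on ray AK]
4. ∠AQK = 80°  [△QAK]

∠AQK = 80°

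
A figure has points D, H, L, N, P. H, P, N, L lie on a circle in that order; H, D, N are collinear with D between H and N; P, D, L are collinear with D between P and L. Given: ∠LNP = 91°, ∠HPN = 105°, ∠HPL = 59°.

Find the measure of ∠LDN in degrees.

∠LDN = 78°

1. ∠LHP = 89°  [cyclic HPNL, opposite ∠H+∠N]
2. ∠HLN = 75°  [cyclic HPNL, opposite ∠P+∠L]
3. ∠HNL = 59°  [same arc HL]
4. ∠HLP = 32°  [△HPL]
5. ∠LHN = 46°  [△HNL]
6. ∠HDL = 102°  [△HDL]
7. ∠LDN = 78°  [linear pair at D on HN]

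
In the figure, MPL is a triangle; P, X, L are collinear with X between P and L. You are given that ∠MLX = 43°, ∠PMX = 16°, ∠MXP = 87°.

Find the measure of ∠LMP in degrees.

1. ∠MLP = 43°  [X on ray LP]
2. ∠MPX = 77°  [△MPX]
3. ∠LPM = 77°  [X on ray PL]
4. ∠LMP = 60°  [△MPL]

∠LMP = 60°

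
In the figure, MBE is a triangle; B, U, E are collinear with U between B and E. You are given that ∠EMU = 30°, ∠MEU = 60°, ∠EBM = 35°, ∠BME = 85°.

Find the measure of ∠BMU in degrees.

1. ∠EUM = 90°  [△MUE]
2. ∠MBU = 35°  [U on ray BE]
3. ∠BUM = 90°  [linear pair at U on BE]
4. ∠BMU = 55°  [△MBU]

∠BMU = 55°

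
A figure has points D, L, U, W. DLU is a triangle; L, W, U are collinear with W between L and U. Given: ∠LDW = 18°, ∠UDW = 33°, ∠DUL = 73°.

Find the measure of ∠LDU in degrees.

∠LDU = 51°

1. ∠DUW = 73°  [W on ray UL]
2. ∠DWU = 74°  [△DWU]
3. ∠DWL = 106°  [linear pair at W on LU]
4. ∠DLW = 56°  [△DLW]
5. ∠DLU = 56°  [W on ray LU]
6. ∠LDU = 51°  [△DLU]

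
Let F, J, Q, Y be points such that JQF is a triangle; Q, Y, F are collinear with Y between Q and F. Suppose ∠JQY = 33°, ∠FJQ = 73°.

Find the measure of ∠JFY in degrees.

1. ∠FQJ = 33°  [Y on ray QF]
2. ∠JFQ = 74°  [△JQF]
3. ∠JFY = 74°  [Y on ray FQ]

∠JFY = 74°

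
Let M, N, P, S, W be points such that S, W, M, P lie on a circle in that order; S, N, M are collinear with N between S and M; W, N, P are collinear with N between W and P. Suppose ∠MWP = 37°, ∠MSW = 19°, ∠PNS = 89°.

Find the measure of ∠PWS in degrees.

1. ∠MPW = 19°  [same arc WM]
2. ∠MNP = 91°  [linear pair at N on SM]
3. ∠PMS = 70°  [△MNP]
4. ∠PWS = 70°  [same arc SP]

∠PWS = 70°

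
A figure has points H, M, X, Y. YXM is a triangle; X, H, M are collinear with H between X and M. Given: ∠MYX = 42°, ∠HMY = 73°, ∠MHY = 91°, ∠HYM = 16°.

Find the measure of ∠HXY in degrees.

∠HXY = 65°

1. ∠XMY = 73°  [H on ray MX]
2. ∠MXY = 65°  [△YXM]
3. ∠HXY = 65°  [H on ray XM]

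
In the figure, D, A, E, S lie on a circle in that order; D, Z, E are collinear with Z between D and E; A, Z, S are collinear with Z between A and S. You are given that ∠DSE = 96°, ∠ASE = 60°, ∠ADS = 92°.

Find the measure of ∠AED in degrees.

∠AED = 36°

1. ∠DAE = 84°  [cyclic DAES, opposite ∠A+∠S]
2. ∠ADE = 60°  [same arc AE]
3. ∠AED = 36°  [△DAE]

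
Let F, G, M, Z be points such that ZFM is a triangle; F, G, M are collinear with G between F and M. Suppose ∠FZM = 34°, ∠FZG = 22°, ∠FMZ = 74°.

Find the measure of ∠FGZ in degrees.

1. ∠MFZ = 72°  [△ZFM]
2. ∠GFZ = 72°  [G on ray FM]
3. ∠FGZ = 86°  [△ZFG]

∠FGZ = 86°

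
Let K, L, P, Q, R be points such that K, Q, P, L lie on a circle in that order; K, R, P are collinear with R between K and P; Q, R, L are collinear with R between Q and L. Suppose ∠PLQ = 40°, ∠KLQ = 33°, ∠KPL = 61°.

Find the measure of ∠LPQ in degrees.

∠LPQ = 94°

1. ∠KQL = 61°  [same arc KL]
2. ∠LKQ = 86°  [△KQL]
3. ∠LPQ = 94°  [cyclic KQPL, opposite ∠K+∠P]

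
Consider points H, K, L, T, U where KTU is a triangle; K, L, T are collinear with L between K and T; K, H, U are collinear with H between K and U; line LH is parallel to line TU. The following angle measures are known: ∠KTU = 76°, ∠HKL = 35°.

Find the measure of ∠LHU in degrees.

∠LHU = 111°

1. ∠HLK = 76°  [LH∥TU, corresponding at L]
2. ∠KHL = 69°  [△KLH]
3. ∠LHU = 111°  [linear pair at H on KU]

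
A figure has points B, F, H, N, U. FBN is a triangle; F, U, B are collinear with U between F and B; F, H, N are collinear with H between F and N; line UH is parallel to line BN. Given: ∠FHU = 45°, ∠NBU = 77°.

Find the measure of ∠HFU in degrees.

∠HFU = 58°

1. ∠BNF = 45°  [UH∥BN, corresponding at H]
2. ∠FBN = 77°  [U on ray BF]
3. ∠BFN = 58°  [△FBN]
4. ∠HFU = 58°  [U on FB, H on FN]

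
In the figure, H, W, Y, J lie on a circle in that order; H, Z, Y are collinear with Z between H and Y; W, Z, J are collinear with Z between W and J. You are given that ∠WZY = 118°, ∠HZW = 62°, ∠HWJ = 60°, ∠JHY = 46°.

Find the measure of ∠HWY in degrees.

1. ∠HYJ = 60°  [same arc HJ]
2. ∠HJY = 74°  [△HYJ]
3. ∠HWY = 106°  [cyclic HWYJ, opposite ∠W+∠J]

∠HWY = 106°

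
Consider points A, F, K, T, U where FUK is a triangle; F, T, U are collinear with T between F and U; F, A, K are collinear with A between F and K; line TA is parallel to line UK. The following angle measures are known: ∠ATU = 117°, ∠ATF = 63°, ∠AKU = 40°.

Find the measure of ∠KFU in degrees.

∠KFU = 77°

1. ∠FUK = 63°  [TA∥UK, corresponding at T]
2. ∠FKU = 40°  [A on ray KF]
3. ∠KFU = 77°  [△FUK]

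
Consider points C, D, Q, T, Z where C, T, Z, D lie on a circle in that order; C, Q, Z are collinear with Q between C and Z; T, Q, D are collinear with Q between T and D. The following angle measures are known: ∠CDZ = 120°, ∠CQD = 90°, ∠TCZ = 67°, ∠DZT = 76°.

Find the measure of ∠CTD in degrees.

∠CTD = 23°

1. ∠CTZ = 60°  [cyclic CTZD, opposite ∠T+∠D]
2. ∠CZT = 53°  [△CTZ]
3. ∠DCT = 104°  [cyclic CTZD, opposite ∠C+∠Z]
4. ∠CDT = 53°  [same arc CT]
5. ∠CTD = 23°  [△CTD]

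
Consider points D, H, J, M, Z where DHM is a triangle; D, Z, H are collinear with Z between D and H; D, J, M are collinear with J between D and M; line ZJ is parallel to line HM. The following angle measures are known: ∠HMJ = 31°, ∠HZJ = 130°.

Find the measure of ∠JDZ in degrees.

1. ∠DMH = 31°  [J on ray MD]
2. ∠DZJ = 50°  [linear pair at Z on DH]
3. ∠DJZ = 31°  [ZJ∥HM, corresponding at J]
4. ∠JDZ = 99°  [△DZJ]

∠JDZ = 99°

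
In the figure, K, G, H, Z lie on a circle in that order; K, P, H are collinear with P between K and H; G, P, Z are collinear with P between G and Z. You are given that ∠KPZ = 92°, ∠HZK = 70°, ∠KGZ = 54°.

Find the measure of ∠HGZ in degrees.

1. ∠KHZ = 54°  [same arc KZ]
2. ∠HKZ = 56°  [△KHZ]
3. ∠HGZ = 56°  [same arc HZ]

∠HGZ = 56°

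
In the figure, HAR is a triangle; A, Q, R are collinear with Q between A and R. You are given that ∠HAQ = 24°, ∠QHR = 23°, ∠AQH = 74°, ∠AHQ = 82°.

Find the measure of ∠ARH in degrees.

∠ARH = 51°

1. ∠HQR = 106°  [linear pair at Q on AR]
2. ∠HRQ = 51°  [△HQR]
3. ∠ARH = 51°  [Q on ray RA]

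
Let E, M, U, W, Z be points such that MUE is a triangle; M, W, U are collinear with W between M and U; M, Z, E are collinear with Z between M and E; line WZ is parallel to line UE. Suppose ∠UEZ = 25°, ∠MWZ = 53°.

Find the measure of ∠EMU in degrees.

1. ∠MEU = 25°  [Z on ray EM]
2. ∠EUM = 53°  [WZ∥UE, corresponding at W]
3. ∠EMU = 102°  [△MUE]

∠EMU = 102°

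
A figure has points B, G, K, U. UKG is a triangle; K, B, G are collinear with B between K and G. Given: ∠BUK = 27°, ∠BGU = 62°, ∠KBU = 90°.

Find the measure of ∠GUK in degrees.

∠GUK = 55°

1. ∠BKU = 63°  [△UKB]
2. ∠KGU = 62°  [B on ray GK]
3. ∠GKU = 63°  [B on ray KG]
4. ∠GUK = 55°  [△UKG]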